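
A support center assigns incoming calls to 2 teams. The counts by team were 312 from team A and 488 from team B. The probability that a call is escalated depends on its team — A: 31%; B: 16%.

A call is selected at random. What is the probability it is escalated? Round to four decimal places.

0.2185

Total: 312 + 488 = 800.
P(A) = 312/800 = 0.39. P(B) = 488/800 = 0.61.
P(E) = P(E|A)·P(A) + P(E|B)·P(B)
      = 0.31·0.39 + 0.16·0.61
      = 0.1209 + 0.0976 = 0.2185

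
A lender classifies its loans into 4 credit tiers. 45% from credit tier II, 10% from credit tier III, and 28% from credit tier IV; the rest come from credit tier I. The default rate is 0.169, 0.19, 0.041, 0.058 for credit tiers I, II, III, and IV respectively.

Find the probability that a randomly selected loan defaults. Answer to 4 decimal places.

0.1346

P(I) = 1 − (0.45 + 0.1 + 0.28) = 0.17.
Summing over the partition,
P(D) = P(D|I)·P(I) + P(D|II)·P(II) + P(D|III)·P(III) + P(D|IV)·P(IV)
      = 0.169·0.17 + 0.19·0.45 + 0.041·0.1 + 0.058·0.28
      = 0.02873 + 0.0855 + 0.0041 + 0.01624 = 0.13457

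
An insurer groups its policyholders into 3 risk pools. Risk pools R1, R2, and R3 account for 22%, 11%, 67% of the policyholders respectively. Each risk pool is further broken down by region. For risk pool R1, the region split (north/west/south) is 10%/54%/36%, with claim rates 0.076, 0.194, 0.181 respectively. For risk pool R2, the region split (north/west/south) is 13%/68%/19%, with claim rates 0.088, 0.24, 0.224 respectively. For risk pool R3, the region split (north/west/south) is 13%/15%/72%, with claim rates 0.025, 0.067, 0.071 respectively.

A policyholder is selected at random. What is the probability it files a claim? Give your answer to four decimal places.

P(C|R1) = 0.1·0.076 + 0.54·0.194 + 0.36·0.181 = 0.0076 + 0.10476 + 0.06516 = 0.17752
P(C|R2) = 0.13·0.088 + 0.68·0.24 + 0.19·0.224 = 0.01144 + 0.1632 + 0.04256 = 0.2172
P(C|R3) = 0.13·0.025 + 0.15·0.067 + 0.72·0.071 = 0.00325 + 0.01005 + 0.05112 = 0.06442
Then overall,
P(C) = 0.22·0.17752 + 0.11·0.2172 + 0.67·0.06442
      = 0.0390544 + 0.023892 + 0.0431614 = 0.1061078

P(C) ≈ 0.1061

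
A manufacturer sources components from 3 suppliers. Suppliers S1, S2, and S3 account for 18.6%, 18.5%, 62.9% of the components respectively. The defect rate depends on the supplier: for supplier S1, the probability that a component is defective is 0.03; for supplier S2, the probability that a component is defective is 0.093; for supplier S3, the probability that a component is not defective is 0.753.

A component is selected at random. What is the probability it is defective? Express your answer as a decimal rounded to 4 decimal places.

P(D|S3) = 1 − 0.753 = 0.247.
P(D) = P(D|S1)·P(S1) + P(D|S2)·P(S2) + P(D|S3)·P(S3)
      = 0.03·0.186 + 0.093·0.185 + 0.247·0.629
      = 0.00558 + 0.017205 + 0.155363 = 0.178148

0.1781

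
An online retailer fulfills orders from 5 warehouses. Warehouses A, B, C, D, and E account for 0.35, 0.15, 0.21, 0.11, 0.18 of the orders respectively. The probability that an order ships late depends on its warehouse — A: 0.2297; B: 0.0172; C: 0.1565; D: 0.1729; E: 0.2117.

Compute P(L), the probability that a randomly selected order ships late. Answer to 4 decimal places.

P(L) ≈ 0.1730

P(L) = P(L|A)·P(A) + P(L|B)·P(B) + P(L|C)·P(C) + P(L|D)·P(D) + P(L|E)·P(E)
      = 0.2297·0.35 + 0.0172·0.15 + 0.1565·0.21 + 0.1729·0.11 + 0.2117·0.18
      = 0.080395 + 0.00258 + 0.032865 + 0.019019 + 0.038106 = 0.172965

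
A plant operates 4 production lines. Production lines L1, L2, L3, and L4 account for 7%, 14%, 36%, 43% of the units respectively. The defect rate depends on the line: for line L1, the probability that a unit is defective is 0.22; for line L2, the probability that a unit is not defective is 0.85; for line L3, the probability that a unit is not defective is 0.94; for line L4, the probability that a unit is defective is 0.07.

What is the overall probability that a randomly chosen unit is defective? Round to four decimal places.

P(D|L2) = 1 − 0.85 = 0.15.
P(D|L3) = 1 − 0.94 = 0.06.
P(D) = P(D|L1)·P(L1) + P(D|L2)·P(L2) + P(D|L3)·P(L3) + P(D|L4)·P(L4)
      = 0.22·0.07 + 0.15·0.14 + 0.06·0.36 + 0.07·0.43
      = 0.0154 + 0.021 + 0.0216 + 0.0301 = 0.0881

P(D) ≈ 0.0881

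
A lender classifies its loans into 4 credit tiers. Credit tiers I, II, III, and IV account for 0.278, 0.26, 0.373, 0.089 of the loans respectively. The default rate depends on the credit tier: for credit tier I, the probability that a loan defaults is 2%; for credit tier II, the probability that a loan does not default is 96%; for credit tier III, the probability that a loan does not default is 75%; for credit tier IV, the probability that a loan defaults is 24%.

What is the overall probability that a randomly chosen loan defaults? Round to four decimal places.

P(D|II) = 1 − 0.96 = 0.04.
P(D|III) = 1 − 0.75 = 0.25.
Summing over the partition,
P(D) = P(D|I)·P(I) + P(D|II)·P(II) + P(D|III)·P(III) + P(D|IV)·P(IV)
      = 0.02·0.278 + 0.04·0.26 + 0.25·0.373 + 0.24·0.089
      = 0.00556 + 0.0104 + 0.09325 + 0.02136 = 0.13057

P(D) ≈ 0.1306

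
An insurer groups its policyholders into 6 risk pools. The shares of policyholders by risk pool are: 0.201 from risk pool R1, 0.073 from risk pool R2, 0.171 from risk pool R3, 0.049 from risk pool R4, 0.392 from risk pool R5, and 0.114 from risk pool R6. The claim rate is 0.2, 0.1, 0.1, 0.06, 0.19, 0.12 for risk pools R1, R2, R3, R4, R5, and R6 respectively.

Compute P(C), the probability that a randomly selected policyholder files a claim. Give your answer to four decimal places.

By the law of total probability,
P(C) = P(C|R1)·P(R1) + P(C|R2)·P(R2) + P(C|R3)·P(R3) + P(C|R4)·P(R4) + P(C|R5)·P(R5) + P(C|R6)·P(R6)
      = 0.2·0.201 + 0.1·0.073 + 0.1·0.171 + 0.06·0.049 + 0.19·0.392 + 0.12·0.114
      = 0.0402 + 0.0073 + 0.0171 + 0.00294 + 0.07448 + 0.01368 = 0.1557

P(C) ≈ 0.1557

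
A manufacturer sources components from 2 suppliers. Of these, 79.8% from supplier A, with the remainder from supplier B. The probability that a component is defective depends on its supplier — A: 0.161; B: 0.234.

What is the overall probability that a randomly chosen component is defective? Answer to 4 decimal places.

0.1757

P(B) = 1 − (0.798) = 0.202.
P(D) = P(D|A)·P(A) + P(D|B)·P(B)
      = 0.161·0.798 + 0.234·0.202
      = 0.128478 + 0.047268 = 0.175746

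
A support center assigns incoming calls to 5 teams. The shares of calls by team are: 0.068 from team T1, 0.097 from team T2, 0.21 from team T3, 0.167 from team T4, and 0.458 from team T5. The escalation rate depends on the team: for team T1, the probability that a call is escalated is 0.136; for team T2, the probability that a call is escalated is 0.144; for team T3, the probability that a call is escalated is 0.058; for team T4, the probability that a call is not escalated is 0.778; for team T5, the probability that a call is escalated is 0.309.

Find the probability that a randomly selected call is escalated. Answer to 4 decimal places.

P(E|T4) = 1 − 0.778 = 0.222.
Summing over the partition,
P(E) = P(E|T1)·P(T1) + P(E|T2)·P(T2) + P(E|T3)·P(T3) + P(E|T4)·P(T4) + P(E|T5)·P(T5)
      = 0.136·0.068 + 0.144·0.097 + 0.058·0.21 + 0.222·0.167 + 0.309·0.458
      = 0.009248 + 0.013968 + 0.01218 + 0.037074 + 0.141522 = 0.213992

P(E) ≈ 0.2140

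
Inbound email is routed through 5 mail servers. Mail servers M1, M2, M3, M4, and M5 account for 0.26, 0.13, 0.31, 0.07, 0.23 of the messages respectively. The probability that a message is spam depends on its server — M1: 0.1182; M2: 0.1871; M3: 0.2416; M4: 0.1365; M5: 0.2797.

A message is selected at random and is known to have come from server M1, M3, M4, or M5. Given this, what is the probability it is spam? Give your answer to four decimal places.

0.2063

Let J = {M1, M3, M4, M5}.
P(J) = 0.26 + 0.31 + 0.07 + 0.23 = 0.87.
P(S ∩ J) = 0.1182·0.26 + 0.2416·0.31 + 0.1365·0.07 + 0.2797·0.23 = 0.030732 + 0.074896 + 0.009555 + 0.064331 = 0.179514.
P(S | J) = 0.179514 / 0.87 = 0.206338…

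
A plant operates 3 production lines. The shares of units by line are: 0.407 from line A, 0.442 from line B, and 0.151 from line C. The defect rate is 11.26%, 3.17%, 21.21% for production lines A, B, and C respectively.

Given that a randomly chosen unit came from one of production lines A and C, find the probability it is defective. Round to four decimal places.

P(D|S) ≈ 0.1395

Let S = {A, C}.
P(S) = 0.407 + 0.151 = 0.558.
P(D ∩ S) = 0.1126·0.407 + 0.2121·0.151 = 0.0458282 + 0.0320271 = 0.0778553.
P(D | S) = 0.0778553 / 0.558 = 0.139526…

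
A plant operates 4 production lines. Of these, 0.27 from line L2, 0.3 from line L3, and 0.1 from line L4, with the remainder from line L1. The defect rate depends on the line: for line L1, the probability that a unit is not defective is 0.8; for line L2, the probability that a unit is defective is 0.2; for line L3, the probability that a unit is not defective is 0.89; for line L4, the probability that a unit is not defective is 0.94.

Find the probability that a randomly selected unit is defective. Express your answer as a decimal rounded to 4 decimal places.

P(L1) = 1 − (0.27 + 0.3 + 0.1) = 0.33.
P(D|L1) = 1 − 0.8 = 0.2.
P(D|L3) = 1 − 0.89 = 0.11.
P(D|L4) = 1 − 0.94 = 0.06.
Summing over the partition,
P(D) = P(D|L1)·P(L1) + P(D|L2)·P(L2) + P(D|L3)·P(L3) + P(D|L4)·P(L4)
      = 0.2·0.33 + 0.2·0.27 + 0.11·0.3 + 0.06·0.1
      = 0.066 + 0.054 + 0.033 + 0.006 = 0.159

0.1590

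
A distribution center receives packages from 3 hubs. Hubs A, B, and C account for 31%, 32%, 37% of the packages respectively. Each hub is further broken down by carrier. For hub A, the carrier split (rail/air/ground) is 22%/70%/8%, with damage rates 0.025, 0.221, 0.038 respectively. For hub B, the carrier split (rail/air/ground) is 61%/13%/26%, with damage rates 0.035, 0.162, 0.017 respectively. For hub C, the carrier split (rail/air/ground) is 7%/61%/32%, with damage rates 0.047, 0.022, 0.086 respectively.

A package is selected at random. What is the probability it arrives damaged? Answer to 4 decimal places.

0.0820

P(D|A) = 0.22·0.025 + 0.7·0.221 + 0.08·0.038 = 0.0055 + 0.1547 + 0.00304 = 0.16324
P(D|B) = 0.61·0.035 + 0.13·0.162 + 0.26·0.017 = 0.02135 + 0.02106 + 0.00442 = 0.04683
P(D|C) = 0.07·0.047 + 0.61·0.022 + 0.32·0.086 = 0.00329 + 0.01342 + 0.02752 = 0.04423
By total probability over the outer partition,
P(D) = 0.31·0.16324 + 0.32·0.04683 + 0.37·0.04423
      = 0.0506044 + 0.0149856 + 0.0163651 = 0.0819551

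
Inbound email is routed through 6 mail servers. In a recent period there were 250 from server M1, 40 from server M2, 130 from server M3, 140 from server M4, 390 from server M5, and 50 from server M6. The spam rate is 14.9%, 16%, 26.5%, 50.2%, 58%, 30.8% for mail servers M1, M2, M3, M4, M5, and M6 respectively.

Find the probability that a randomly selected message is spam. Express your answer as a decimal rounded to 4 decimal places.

0.3900

Total: 250 + 40 + 130 + 140 + 390 + 50 = 1000.
P(M1) = 250/1000 = 0.25. P(M2) = 40/1000 = 0.04. P(M3) = 130/1000 = 0.13. P(M4) = 140/1000 = 0.14. P(M5) = 390/1000 = 0.39. P(M6) = 50/1000 = 0.05.
Using total probability over the partition,
P(S) = P(S|M1)·P(M1) + P(S|M2)·P(M2) + P(S|M3)·P(M3) + P(S|M4)·P(M4) + P(S|M5)·P(M5) + P(S|M6)·P(M6)
      = 0.149·0.25 + 0.16·0.04 + 0.265·0.13 + 0.502·0.14 + 0.58·0.39 + 0.308·0.05
      = 0.03725 + 0.0064 + 0.03445 + 0.07028 + 0.2262 + 0.0154 = 0.38998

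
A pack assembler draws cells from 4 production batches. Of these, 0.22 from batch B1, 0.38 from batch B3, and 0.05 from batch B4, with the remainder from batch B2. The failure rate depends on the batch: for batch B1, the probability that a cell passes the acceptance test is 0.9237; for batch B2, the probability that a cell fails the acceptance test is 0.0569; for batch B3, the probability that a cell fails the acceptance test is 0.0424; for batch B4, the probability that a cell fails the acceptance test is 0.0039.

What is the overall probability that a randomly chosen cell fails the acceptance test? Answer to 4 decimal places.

P(B2) = 1 − (0.22 + 0.38 + 0.05) = 0.35.
P(F|B1) = 1 − 0.9237 = 0.0763.
P(F) = P(F|B1)·P(B1) + P(F|B2)·P(B2) + P(F|B3)·P(B3) + P(F|B4)·P(B4)
      = 0.0763·0.22 + 0.0569·0.35 + 0.0424·0.38 + 0.0039·0.05
      = 0.016786 + 0.019915 + 0.016112 + 0.000195 = 0.053008

0.0530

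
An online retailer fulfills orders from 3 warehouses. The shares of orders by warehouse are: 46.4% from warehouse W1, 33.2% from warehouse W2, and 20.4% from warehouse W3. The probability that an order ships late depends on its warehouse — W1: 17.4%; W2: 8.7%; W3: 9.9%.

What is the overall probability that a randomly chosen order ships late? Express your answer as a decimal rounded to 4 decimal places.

0.1298

P(L) = P(L|W1)·P(W1) + P(L|W2)·P(W2) + P(L|W3)·P(W3)
      = 0.174·0.464 + 0.087·0.332 + 0.099·0.204
      = 0.080736 + 0.028884 + 0.020196 = 0.129816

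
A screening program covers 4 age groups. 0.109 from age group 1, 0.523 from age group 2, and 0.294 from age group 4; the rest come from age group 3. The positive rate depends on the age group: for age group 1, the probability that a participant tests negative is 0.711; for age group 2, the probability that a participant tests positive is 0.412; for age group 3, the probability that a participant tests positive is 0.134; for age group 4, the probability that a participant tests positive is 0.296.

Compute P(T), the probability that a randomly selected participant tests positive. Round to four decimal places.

P(3) = 1 − (0.109 + 0.523 + 0.294) = 0.074.
P(T|1) = 1 − 0.711 = 0.289.
By the law of total probability,
P(T) = P(T|1)·P(1) + P(T|2)·P(2) + P(T|3)·P(3) + P(T|4)·P(4)
      = 0.289·0.109 + 0.412·0.523 + 0.134·0.074 + 0.296·0.294
      = 0.031501 + 0.215476 + 0.009916 + 0.087024 = 0.343917

0.3439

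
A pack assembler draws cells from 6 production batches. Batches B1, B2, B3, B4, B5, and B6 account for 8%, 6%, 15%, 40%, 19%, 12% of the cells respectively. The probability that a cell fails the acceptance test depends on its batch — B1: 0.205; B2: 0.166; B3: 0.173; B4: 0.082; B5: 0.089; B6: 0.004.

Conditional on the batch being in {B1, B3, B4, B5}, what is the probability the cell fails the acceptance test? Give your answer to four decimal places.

0.1123

Let S = {B1, B3, B4, B5}.
P(S) = 0.08 + 0.15 + 0.4 + 0.19 = 0.82.
P(F ∩ S) = 0.205·0.08 + 0.173·0.15 + 0.082·0.4 + 0.089·0.19 = 0.0164 + 0.02595 + 0.0328 + 0.01691 = 0.09206.
P(F | S) = 0.09206 / 0.82 = 0.112268…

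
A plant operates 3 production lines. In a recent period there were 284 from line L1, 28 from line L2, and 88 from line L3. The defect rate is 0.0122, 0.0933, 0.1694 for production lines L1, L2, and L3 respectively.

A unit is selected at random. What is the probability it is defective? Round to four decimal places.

Total: 284 + 28 + 88 = 400.
P(L1) = 284/400 = 0.71. P(L2) = 28/400 = 0.07. P(L3) = 88/400 = 0.22.
Using total probability over the partition,
P(D) = P(D|L1)·P(L1) + P(D|L2)·P(L2) + P(D|L3)·P(L3)
      = 0.0122·0.71 + 0.0933·0.07 + 0.1694·0.22
      = 0.008662 + 0.006531 + 0.037268 = 0.052461

P(D) ≈ 0.0525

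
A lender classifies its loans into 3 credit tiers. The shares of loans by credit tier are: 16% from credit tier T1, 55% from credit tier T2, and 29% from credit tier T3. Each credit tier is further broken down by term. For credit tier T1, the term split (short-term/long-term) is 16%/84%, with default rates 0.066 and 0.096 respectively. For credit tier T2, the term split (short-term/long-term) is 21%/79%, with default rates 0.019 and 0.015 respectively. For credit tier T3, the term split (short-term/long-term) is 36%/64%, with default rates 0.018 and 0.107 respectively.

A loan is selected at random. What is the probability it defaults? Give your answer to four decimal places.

0.0450

P(D|T1) = 0.16·0.066 + 0.84·0.096 = 0.01056 + 0.08064 = 0.0912
P(D|T2) = 0.21·0.019 + 0.79·0.015 = 0.00399 + 0.01185 = 0.01584
P(D|T3) = 0.36·0.018 + 0.64·0.107 = 0.00648 + 0.06848 = 0.07496
By total probability over the outer partition,
P(D) = 0.16·0.0912 + 0.55·0.01584 + 0.29·0.07496
      = 0.014592 + 0.008712 + 0.0217384 = 0.0450424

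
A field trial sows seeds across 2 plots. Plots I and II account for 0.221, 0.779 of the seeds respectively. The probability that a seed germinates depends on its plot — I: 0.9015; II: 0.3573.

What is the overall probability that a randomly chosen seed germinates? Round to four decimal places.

P(G) = P(G|I)·P(I) + P(G|II)·P(II)
      = 0.9015·0.221 + 0.3573·0.779
      = 0.1992315 + 0.2783367 = 0.4775682

P(G) ≈ 0.4776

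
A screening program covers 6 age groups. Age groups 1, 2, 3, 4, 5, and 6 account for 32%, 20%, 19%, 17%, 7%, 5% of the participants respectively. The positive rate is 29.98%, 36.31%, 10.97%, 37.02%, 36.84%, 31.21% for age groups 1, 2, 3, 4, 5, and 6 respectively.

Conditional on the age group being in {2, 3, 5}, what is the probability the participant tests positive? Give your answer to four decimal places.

Let S = {2, 3, 5}.
P(S) = 0.2 + 0.19 + 0.07 = 0.46.
P(T ∩ S) = 0.3631·0.2 + 0.1097·0.19 + 0.3684·0.07 = 0.07262 + 0.020843 + 0.025788 = 0.119251.
P(T | S) = 0.119251 / 0.46 = 0.259241…

0.2592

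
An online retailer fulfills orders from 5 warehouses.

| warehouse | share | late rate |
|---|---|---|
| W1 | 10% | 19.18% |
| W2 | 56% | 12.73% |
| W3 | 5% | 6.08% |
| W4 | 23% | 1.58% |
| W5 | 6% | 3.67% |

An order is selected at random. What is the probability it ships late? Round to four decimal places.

P(L) = P(L|W1)·P(W1) + P(L|W2)·P(W2) + P(L|W3)·P(W3) + P(L|W4)·P(W4) + P(L|W5)·P(W5)
      = 0.1918·0.1 + 0.1273·0.56 + 0.0608·0.05 + 0.0158·0.23 + 0.0367·0.06
      = 0.01918 + 0.071288 + 0.00304 + 0.003634 + 0.002202 = 0.099344

0.0993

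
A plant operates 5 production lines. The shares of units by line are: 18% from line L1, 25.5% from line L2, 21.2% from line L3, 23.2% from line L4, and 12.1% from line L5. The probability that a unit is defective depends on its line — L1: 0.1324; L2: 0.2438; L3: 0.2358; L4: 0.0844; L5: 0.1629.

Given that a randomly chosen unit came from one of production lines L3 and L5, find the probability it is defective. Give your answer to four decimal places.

P(D|S) ≈ 0.2093

Let S = {L3, L5}.
P(S) = 0.212 + 0.121 = 0.333.
P(D ∩ S) = 0.2358·0.212 + 0.1629·0.121 = 0.0499896 + 0.0197109 = 0.0697005.
P(D | S) = 0.0697005 / 0.333 = 0.209311…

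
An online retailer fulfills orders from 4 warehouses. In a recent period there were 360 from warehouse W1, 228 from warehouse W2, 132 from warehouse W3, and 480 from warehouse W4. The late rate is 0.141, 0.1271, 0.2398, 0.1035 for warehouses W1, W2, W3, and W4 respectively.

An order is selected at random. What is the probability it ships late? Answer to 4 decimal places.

Total: 360 + 228 + 132 + 480 = 1200.
P(W1) = 360/1200 = 0.3. P(W2) = 228/1200 = 0.19. P(W3) = 132/1200 = 0.11. P(W4) = 480/1200 = 0.4.
By the law of total probability,
P(L) = P(L|W1)·P(W1) + P(L|W2)·P(W2) + P(L|W3)·P(W3) + P(L|W4)·P(W4)
      = 0.141·0.3 + 0.1271·0.19 + 0.2398·0.11 + 0.1035·0.4
      = 0.0423 + 0.024149 + 0.026378 + 0.0414 = 0.134227

P(L) ≈ 0.1342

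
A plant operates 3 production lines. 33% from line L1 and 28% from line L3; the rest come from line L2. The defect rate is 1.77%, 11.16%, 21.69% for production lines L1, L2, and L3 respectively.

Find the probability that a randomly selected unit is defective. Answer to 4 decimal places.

P(D) ≈ 0.1101

P(L2) = 1 − (0.33 + 0.28) = 0.39.
P(D) = P(D|L1)·P(L1) + P(D|L2)·P(L2) + P(D|L3)·P(L3)
      = 0.0177·0.33 + 0.1116·0.39 + 0.2169·0.28
      = 0.005841 + 0.043524 + 0.060732 = 0.110097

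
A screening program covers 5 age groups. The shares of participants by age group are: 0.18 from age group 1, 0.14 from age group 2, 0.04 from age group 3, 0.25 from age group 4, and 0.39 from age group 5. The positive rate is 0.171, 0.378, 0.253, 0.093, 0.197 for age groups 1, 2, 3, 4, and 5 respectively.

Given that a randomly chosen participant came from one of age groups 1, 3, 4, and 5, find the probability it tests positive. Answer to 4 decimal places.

Let S = {1, 3, 4, 5}.
P(S) = 0.18 + 0.04 + 0.25 + 0.39 = 0.86.
P(T ∩ S) = 0.171·0.18 + 0.253·0.04 + 0.093·0.25 + 0.197·0.39 = 0.03078 + 0.01012 + 0.02325 + 0.07683 = 0.14098.
P(T | S) = 0.14098 / 0.86 = 0.163930…

P(T|S) ≈ 0.1639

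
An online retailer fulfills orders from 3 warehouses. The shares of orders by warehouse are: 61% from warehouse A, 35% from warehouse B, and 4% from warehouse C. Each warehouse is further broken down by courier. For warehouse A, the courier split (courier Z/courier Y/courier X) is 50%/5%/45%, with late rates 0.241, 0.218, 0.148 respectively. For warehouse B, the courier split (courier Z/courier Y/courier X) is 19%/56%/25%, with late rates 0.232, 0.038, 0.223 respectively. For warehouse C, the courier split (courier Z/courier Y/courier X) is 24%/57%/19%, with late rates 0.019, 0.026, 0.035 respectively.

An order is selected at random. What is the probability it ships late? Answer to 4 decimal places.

0.1642

P(L|A) = 0.5·0.241 + 0.05·0.218 + 0.45·0.148 = 0.1205 + 0.0109 + 0.0666 = 0.198
P(L|B) = 0.19·0.232 + 0.56·0.038 + 0.25·0.223 = 0.04408 + 0.02128 + 0.05575 = 0.12111
P(L|C) = 0.24·0.019 + 0.57·0.026 + 0.19·0.035 = 0.00456 + 0.01482 + 0.00665 = 0.02603
By total probability over the outer partition,
P(L) = 0.61·0.198 + 0.35·0.12111 + 0.04·0.02603
      = 0.12078 + 0.0423885 + 0.0010412 = 0.1642097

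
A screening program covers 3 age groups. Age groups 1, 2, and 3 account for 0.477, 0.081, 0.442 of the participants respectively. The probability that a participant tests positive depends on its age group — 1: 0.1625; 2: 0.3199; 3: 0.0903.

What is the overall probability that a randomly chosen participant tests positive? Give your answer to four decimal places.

P(T) ≈ 0.1433

By the law of total probability,
P(T) = P(T|1)·P(1) + P(T|2)·P(2) + P(T|3)·P(3)
      = 0.1625·0.477 + 0.3199·0.081 + 0.0903·0.442
      = 0.0775125 + 0.0259119 + 0.0399126 = 0.143337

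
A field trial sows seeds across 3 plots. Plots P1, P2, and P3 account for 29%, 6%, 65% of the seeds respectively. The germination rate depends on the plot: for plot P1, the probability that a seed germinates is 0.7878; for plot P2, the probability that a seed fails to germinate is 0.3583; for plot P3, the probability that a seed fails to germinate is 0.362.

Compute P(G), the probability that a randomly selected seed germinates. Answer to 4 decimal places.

P(G) ≈ 0.6817

P(G|P2) = 1 − 0.3583 = 0.6417.
P(G|P3) = 1 − 0.362 = 0.638.
P(G) = P(G|P1)·P(P1) + P(G|P2)·P(P2) + P(G|P3)·P(P3)
      = 0.7878·0.29 + 0.6417·0.06 + 0.638·0.65
      = 0.228462 + 0.038502 + 0.4147 = 0.681664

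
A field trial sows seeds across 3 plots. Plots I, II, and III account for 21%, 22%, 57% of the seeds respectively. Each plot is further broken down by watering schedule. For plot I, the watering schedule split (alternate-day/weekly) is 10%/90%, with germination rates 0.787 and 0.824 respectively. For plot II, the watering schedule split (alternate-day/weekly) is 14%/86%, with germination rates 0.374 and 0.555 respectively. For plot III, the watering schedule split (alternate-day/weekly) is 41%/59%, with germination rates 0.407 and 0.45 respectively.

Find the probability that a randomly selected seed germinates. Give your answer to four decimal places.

0.5352

P(G|I) = 0.1·0.787 + 0.9·0.824 = 0.0787 + 0.7416 = 0.8203
P(G|II) = 0.14·0.374 + 0.86·0.555 = 0.05236 + 0.4773 = 0.52966
P(G|III) = 0.41·0.407 + 0.59·0.45 = 0.16687 + 0.2655 = 0.43237
By total probability over the outer partition,
P(G) = 0.21·0.8203 + 0.22·0.52966 + 0.57·0.43237
      = 0.172263 + 0.1165252 + 0.2464509 = 0.5352391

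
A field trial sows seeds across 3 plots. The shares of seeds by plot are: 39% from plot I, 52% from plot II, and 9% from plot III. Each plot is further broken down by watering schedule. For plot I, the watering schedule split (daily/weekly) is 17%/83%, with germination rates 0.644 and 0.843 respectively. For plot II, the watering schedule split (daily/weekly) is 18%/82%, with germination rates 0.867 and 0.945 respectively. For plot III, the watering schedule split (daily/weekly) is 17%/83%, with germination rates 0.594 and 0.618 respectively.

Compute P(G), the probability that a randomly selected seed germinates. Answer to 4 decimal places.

0.8549

P(G|I) = 0.17·0.644 + 0.83·0.843 = 0.10948 + 0.69969 = 0.80917
P(G|II) = 0.18·0.867 + 0.82·0.945 = 0.15606 + 0.7749 = 0.93096
P(G|III) = 0.17·0.594 + 0.83·0.618 = 0.10098 + 0.51294 = 0.61392
By total probability over the outer partition,
P(G) = 0.39·0.80917 + 0.52·0.93096 + 0.09·0.61392
      = 0.3155763 + 0.4840992 + 0.0552528 = 0.8549283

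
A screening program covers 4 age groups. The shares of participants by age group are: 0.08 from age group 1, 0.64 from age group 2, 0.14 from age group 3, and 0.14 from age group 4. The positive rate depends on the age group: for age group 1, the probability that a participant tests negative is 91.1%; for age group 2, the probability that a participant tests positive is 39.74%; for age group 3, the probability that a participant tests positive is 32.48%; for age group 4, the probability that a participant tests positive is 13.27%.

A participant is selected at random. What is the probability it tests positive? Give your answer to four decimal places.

0.3255

P(T|1) = 1 − 0.911 = 0.089.
By the law of total probability,
P(T) = P(T|1)·P(1) + P(T|2)·P(2) + P(T|3)·P(3) + P(T|4)·P(4)
      = 0.089·0.08 + 0.3974·0.64 + 0.3248·0.14 + 0.1327·0.14
      = 0.00712 + 0.254336 + 0.045472 + 0.018578 = 0.325506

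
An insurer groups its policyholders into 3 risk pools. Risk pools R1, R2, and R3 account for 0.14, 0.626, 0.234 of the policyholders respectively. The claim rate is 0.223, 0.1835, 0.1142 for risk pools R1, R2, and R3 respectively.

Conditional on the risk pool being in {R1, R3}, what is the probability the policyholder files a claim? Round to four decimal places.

Let S = {R1, R3}.
P(S) = 0.14 + 0.234 = 0.374.
P(C ∩ S) = 0.223·0.14 + 0.1142·0.234 = 0.03122 + 0.0267228 = 0.0579428.
P(C | S) = 0.0579428 / 0.374 = 0.154927…

0.1549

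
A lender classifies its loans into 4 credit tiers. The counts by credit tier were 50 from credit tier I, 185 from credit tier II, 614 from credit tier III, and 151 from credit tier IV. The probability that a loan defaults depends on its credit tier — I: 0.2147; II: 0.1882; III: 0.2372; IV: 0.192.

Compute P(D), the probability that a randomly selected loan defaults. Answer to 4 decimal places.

Total: 50 + 185 + 614 + 151 = 1000.
P(I) = 50/1000 = 0.05. P(II) = 185/1000 = 0.185. P(III) = 614/1000 = 0.614. P(IV) = 151/1000 = 0.151.
P(D) = P(D|I)·P(I) + P(D|II)·P(II) + P(D|III)·P(III) + P(D|IV)·P(IV)
      = 0.2147·0.05 + 0.1882·0.185 + 0.2372·0.614 + 0.192·0.151
      = 0.010735 + 0.034817 + 0.1456408 + 0.028992 = 0.2201848

0.2202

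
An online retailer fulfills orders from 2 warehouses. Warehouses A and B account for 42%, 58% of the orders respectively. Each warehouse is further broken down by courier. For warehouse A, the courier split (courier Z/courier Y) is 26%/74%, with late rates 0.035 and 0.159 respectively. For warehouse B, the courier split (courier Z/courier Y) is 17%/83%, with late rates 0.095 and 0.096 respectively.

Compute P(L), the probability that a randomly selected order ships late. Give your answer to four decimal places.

0.1088

P(L|A) = 0.26·0.035 + 0.74·0.159 = 0.0091 + 0.11766 = 0.12676
P(L|B) = 0.17·0.095 + 0.83·0.096 = 0.01615 + 0.07968 = 0.09583
Then overall,
P(L) = 0.42·0.12676 + 0.58·0.09583
      = 0.0532392 + 0.0555814 = 0.1088206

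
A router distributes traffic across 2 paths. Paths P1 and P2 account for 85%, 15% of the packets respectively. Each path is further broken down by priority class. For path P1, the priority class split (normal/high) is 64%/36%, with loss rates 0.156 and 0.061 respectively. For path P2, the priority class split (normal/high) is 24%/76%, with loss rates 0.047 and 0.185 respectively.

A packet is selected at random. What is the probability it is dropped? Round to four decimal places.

P(L|P1) = 0.64·0.156 + 0.36·0.061 = 0.09984 + 0.02196 = 0.1218
P(L|P2) = 0.24·0.047 + 0.76·0.185 = 0.01128 + 0.1406 = 0.15188
By total probability over the outer partition,
P(L) = 0.85·0.1218 + 0.15·0.15188
      = 0.10353 + 0.022782 = 0.126312

0.1263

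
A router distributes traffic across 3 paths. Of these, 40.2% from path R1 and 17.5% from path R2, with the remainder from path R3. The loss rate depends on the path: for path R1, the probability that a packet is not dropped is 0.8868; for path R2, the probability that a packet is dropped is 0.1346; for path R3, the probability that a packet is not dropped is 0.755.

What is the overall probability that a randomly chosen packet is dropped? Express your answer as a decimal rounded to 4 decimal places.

0.1727

P(R3) = 1 − (0.402 + 0.175) = 0.423.
P(L|R1) = 1 − 0.8868 = 0.1132.
P(L|R3) = 1 − 0.755 = 0.245.
By the law of total probability,
P(L) = P(L|R1)·P(R1) + P(L|R2)·P(R2) + P(L|R3)·P(R3)
      = 0.1132·0.402 + 0.1346·0.175 + 0.245·0.423
      = 0.0455064 + 0.023555 + 0.103635 = 0.1726964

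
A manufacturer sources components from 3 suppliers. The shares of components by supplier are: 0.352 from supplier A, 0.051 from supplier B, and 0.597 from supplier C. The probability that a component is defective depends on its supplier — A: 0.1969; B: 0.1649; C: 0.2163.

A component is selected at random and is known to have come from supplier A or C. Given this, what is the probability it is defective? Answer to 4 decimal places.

Let S = {A, C}.
P(S) = 0.352 + 0.597 = 0.949.
P(D ∩ S) = 0.1969·0.352 + 0.2163·0.597 = 0.0693088 + 0.1291311 = 0.1984399.
P(D | S) = 0.1984399 / 0.949 = 0.209104…

P(D|S) ≈ 0.2091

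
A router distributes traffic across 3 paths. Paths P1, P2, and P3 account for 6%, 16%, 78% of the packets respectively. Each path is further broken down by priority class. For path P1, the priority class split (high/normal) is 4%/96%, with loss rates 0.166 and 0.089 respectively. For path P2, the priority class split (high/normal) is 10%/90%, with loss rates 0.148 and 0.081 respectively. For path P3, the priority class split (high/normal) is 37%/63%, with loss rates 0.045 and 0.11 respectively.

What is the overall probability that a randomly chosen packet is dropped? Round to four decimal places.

P(L) ≈ 0.0866

P(L|P1) = 0.04·0.166 + 0.96·0.089 = 0.00664 + 0.08544 = 0.09208
P(L|P2) = 0.1·0.148 + 0.9·0.081 = 0.0148 + 0.0729 = 0.0877
P(L|P3) = 0.37·0.045 + 0.63·0.11 = 0.01665 + 0.0693 = 0.08595
Then overall,
P(L) = 0.06·0.09208 + 0.16·0.0877 + 0.78·0.08595
      = 0.0055248 + 0.014032 + 0.067041 = 0.0865978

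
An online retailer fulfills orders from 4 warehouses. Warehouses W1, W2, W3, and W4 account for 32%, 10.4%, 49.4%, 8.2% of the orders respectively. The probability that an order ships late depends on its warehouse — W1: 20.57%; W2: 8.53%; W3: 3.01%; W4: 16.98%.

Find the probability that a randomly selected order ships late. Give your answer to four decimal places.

P(L) = P(L|W1)·P(W1) + P(L|W2)·P(W2) + P(L|W3)·P(W3) + P(L|W4)·P(W4)
      = 0.2057·0.32 + 0.0853·0.104 + 0.0301·0.494 + 0.1698·0.082
      = 0.065824 + 0.0088712 + 0.0148694 + 0.0139236 = 0.1034882

P(L) ≈ 0.1035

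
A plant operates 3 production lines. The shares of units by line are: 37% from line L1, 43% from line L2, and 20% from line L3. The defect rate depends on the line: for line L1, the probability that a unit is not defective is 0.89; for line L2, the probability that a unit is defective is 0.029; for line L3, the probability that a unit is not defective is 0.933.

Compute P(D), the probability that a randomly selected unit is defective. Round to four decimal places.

0.0666

P(D|L1) = 1 − 0.89 = 0.11.
P(D|L3) = 1 − 0.933 = 0.067.
P(D) = P(D|L1)·P(L1) + P(D|L2)·P(L2) + P(D|L3)·P(L3)
      = 0.11·0.37 + 0.029·0.43 + 0.067·0.2
      = 0.0407 + 0.01247 + 0.0134 = 0.06657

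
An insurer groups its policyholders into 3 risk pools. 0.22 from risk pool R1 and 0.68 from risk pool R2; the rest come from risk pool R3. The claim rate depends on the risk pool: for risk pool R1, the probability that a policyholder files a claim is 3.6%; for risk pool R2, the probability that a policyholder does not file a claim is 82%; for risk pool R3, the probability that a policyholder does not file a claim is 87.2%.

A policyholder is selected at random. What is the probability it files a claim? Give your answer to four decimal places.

P(R3) = 1 − (0.22 + 0.68) = 0.1.
P(C|R2) = 1 − 0.82 = 0.18.
P(C|R3) = 1 − 0.872 = 0.128.
P(C) = P(C|R1)·P(R1) + P(C|R2)·P(R2) + P(C|R3)·P(R3)
      = 0.036·0.22 + 0.18·0.68 + 0.128·0.1
      = 0.00792 + 0.1224 + 0.0128 = 0.14312

0.1431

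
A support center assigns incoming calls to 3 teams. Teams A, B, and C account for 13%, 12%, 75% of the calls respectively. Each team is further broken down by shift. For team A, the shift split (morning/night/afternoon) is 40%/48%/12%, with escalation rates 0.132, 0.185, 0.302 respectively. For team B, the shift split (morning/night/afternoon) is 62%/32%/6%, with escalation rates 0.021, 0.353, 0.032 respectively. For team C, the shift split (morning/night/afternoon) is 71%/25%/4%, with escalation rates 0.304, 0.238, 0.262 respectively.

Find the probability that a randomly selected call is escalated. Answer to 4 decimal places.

P(E|A) = 0.4·0.132 + 0.48·0.185 + 0.12·0.302 = 0.0528 + 0.0888 + 0.03624 = 0.17784
P(E|B) = 0.62·0.021 + 0.32·0.353 + 0.06·0.032 = 0.01302 + 0.11296 + 0.00192 = 0.1279
P(E|C) = 0.71·0.304 + 0.25·0.238 + 0.04·0.262 = 0.21584 + 0.0595 + 0.01048 = 0.28582
Then overall,
P(E) = 0.13·0.17784 + 0.12·0.1279 + 0.75·0.28582
      = 0.0231192 + 0.015348 + 0.214365 = 0.2528322

0.2528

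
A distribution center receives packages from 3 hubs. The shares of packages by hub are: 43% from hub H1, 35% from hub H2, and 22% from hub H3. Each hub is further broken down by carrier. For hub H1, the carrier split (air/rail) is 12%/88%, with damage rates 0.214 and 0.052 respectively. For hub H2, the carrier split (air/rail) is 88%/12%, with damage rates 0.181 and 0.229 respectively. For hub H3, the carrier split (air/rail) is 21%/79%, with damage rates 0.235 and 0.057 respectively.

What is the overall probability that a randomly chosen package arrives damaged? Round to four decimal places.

P(D|H1) = 0.12·0.214 + 0.88·0.052 = 0.02568 + 0.04576 = 0.07144
P(D|H2) = 0.88·0.181 + 0.12·0.229 = 0.15928 + 0.02748 = 0.18676
P(D|H3) = 0.21·0.235 + 0.79·0.057 = 0.04935 + 0.04503 = 0.09438
Then overall,
P(D) = 0.43·0.07144 + 0.35·0.18676 + 0.22·0.09438
      = 0.0307192 + 0.065366 + 0.0207636 = 0.1168488

0.1168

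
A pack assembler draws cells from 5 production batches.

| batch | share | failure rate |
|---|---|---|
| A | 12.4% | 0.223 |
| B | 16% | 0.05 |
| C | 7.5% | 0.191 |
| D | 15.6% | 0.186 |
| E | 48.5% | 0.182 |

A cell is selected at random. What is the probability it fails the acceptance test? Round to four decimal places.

Using total probability over the partition,
P(F) = P(F|A)·P(A) + P(F|B)·P(B) + P(F|C)·P(C) + P(F|D)·P(D) + P(F|E)·P(E)
      = 0.223·0.124 + 0.05·0.16 + 0.191·0.075 + 0.186·0.156 + 0.182·0.485
      = 0.027652 + 0.008 + 0.014325 + 0.029016 + 0.08827 = 0.167263

0.1673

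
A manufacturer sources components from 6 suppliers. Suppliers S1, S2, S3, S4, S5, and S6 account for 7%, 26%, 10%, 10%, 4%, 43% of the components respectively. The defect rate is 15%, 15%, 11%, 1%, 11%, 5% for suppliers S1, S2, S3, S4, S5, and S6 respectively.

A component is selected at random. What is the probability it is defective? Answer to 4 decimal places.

By the law of total probability,
P(D) = P(D|S1)·P(S1) + P(D|S2)·P(S2) + P(D|S3)·P(S3) + P(D|S4)·P(S4) + P(D|S5)·P(S5) + P(D|S6)·P(S6)
      = 0.15·0.07 + 0.15·0.26 + 0.11·0.1 + 0.01·0.1 + 0.11·0.04 + 0.05·0.43
      = 0.0105 + 0.039 + 0.011 + 0.001 + 0.0044 + 0.0215 = 0.0874

P(D) ≈ 0.0874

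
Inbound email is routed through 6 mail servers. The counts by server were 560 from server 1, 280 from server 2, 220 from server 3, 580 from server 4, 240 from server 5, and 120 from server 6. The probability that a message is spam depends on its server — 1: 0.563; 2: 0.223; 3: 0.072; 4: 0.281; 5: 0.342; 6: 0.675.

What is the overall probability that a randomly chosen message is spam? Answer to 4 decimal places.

P(S) ≈ 0.3598

Total: 560 + 280 + 220 + 580 + 240 + 120 = 2000.
P(1) = 560/2000 = 0.28. P(2) = 280/2000 = 0.14. P(3) = 220/2000 = 0.11. P(4) = 580/2000 = 0.29. P(5) = 240/2000 = 0.12. P(6) = 120/2000 = 0.06.
Using total probability over the partition,
P(S) = P(S|1)·P(1) + P(S|2)·P(2) + P(S|3)·P(3) + P(S|4)·P(4) + P(S|5)·P(5) + P(S|6)·P(6)
      = 0.563·0.28 + 0.223·0.14 + 0.072·0.11 + 0.281·0.29 + 0.342·0.12 + 0.675·0.06
      = 0.15764 + 0.03122 + 0.00792 + 0.08149 + 0.04104 + 0.0405 = 0.35981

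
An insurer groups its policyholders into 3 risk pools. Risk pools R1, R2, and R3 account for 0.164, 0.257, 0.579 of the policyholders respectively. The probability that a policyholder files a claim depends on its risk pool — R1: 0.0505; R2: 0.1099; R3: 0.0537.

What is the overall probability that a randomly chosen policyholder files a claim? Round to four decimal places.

P(C) = P(C|R1)·P(R1) + P(C|R2)·P(R2) + P(C|R3)·P(R3)
      = 0.0505·0.164 + 0.1099·0.257 + 0.0537·0.579
      = 0.008282 + 0.0282443 + 0.0310923 = 0.0676186

P(C) ≈ 0.0676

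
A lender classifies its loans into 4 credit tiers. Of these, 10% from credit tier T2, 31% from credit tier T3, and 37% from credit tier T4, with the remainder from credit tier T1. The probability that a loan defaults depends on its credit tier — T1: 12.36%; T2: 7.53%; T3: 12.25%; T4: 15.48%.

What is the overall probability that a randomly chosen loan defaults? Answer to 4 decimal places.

P(T1) = 1 − (0.1 + 0.31 + 0.37) = 0.22.
By the law of total probability,
P(D) = P(D|T1)·P(T1) + P(D|T2)·P(T2) + P(D|T3)·P(T3) + P(D|T4)·P(T4)
      = 0.1236·0.22 + 0.0753·0.1 + 0.1225·0.31 + 0.1548·0.37
      = 0.027192 + 0.00753 + 0.037975 + 0.057276 = 0.129973

P(D) ≈ 0.1300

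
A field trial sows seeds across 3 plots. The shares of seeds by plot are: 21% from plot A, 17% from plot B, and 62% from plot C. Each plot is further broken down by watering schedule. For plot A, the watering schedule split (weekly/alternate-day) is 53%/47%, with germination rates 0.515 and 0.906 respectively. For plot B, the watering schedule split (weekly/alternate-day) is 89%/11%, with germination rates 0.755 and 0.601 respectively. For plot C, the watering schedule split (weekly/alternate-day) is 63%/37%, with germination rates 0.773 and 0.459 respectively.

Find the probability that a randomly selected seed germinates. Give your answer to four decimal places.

P(G) ≈ 0.6794

P(G|A) = 0.53·0.515 + 0.47·0.906 = 0.27295 + 0.42582 = 0.69877
P(G|B) = 0.89·0.755 + 0.11·0.601 = 0.67195 + 0.06611 = 0.73806
P(G|C) = 0.63·0.773 + 0.37·0.459 = 0.48699 + 0.16983 = 0.65682
By total probability over the outer partition,
P(G) = 0.21·0.69877 + 0.17·0.73806 + 0.62·0.65682
      = 0.1467417 + 0.1254702 + 0.4072284 = 0.6794403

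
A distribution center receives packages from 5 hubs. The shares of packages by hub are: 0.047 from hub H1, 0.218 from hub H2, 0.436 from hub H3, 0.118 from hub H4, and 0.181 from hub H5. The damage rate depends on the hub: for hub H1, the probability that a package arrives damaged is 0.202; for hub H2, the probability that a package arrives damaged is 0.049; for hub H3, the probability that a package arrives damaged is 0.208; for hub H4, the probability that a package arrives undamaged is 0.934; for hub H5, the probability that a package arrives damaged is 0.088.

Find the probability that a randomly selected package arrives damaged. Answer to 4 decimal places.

0.1346

P(D|H4) = 1 − 0.934 = 0.066.
Using total probability over the partition,
P(D) = P(D|H1)·P(H1) + P(D|H2)·P(H2) + P(D|H3)·P(H3) + P(D|H4)·P(H4) + P(D|H5)·P(H5)
      = 0.202·0.047 + 0.049·0.218 + 0.208·0.436 + 0.066·0.118 + 0.088·0.181
      = 0.009494 + 0.010682 + 0.090688 + 0.007788 + 0.015928 = 0.13458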